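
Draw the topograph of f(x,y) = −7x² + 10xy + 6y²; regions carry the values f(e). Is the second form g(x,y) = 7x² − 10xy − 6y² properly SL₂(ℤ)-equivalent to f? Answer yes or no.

D₁ = 268, D₂ = 268
river cycle of f (length 10): (6, 14, -3), (-3, 16, 1), (1, 16, -3), (-3, 14, 6), (6, 10, -7), (-7, 4, 9), (9, 14, -2), (-2, 14, 9), (9, 4, -7), (-7, 10, 6)
river cycle of g (length 10): (-6, 10, 7), (7, 4, -9), (-9, 14, 2), (2, 14, -9), (-9, 4, 7), (7, 10, -6), (-6, 14, 3), (3, 16, -1), (-1, 16, 3), (3, 14, -6)
cycles differ ⇒ inequivalent

no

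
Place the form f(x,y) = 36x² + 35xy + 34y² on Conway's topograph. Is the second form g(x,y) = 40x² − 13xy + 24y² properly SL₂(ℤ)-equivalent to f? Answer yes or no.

D₁ = -3671, D₂ = -3671
f: flip: (36,35,34)→(34,-35,36)
f: translate: b→33 (≡-35 mod 68), so (34,-35,36)→(34,33,35)
f: reduced (well bottom): (34,33,35) with a≤c, −a<b≤a
g: flip: (40,-13,24)→(24,13,40)
g: reduced (well bottom): (24,13,40) with a≤c, −a<b≤a
reduced forms (34, 33, 35) vs (24, 13, 40) ⇒ inequivalent

no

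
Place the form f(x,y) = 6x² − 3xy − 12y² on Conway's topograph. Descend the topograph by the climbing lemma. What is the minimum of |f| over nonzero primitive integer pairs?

descent: ρ → (-12,3,6)
descent: ρ → (6,9,-9)  [lands on river]
river: ρ → (-9,9,6)
river: ρ → (6,15,-3)
river: ρ → (-3,15,6)
closes: descent 2, river 4
min |a| on river = 3

3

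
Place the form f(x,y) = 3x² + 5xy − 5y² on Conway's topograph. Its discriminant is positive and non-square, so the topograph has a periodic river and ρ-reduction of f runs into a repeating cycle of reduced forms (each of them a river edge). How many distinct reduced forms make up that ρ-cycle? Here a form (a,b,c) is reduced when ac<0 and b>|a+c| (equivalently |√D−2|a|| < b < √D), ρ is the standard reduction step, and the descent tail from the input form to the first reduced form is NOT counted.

D = 85, ⌊√D⌋ = 9
river: ρ → (-5,5,3)
river: ρ → (3,7,-3)
river: ρ → (-3,5,5)
river: ρ → (5,5,-3)
river: ρ → (-3,7,3)
river: ρ → (3,5,-5)
ρ-cycle length = 6 (tail of 0 descent steps not counted)

6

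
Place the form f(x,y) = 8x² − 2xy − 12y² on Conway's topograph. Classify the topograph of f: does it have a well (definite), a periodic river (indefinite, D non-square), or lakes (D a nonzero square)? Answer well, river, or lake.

D = b²−4ac = (-2)² − 4·8·(-12) = 388
D > 0 non-square ⇒ indefinite ⇒ periodic river

river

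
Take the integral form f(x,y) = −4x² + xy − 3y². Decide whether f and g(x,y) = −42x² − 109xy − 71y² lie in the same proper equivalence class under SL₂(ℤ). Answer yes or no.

D₁ = -47, D₂ = -47
f is negative-definite; reduce −f:
−f: flip: (4,-1,3)→(3,1,4)
−f: reduced (well bottom): (3,1,4) with a≤c, −a<b≤a
flip sign back: reduced form of f is (-3,-1,-4)
g is negative-definite; reduce −g:
−g: translate: b→25 (≡109 mod 84), so (42,109,71)→(42,25,4)
−g: flip: (42,25,4)→(4,-25,42)
−g: translate: b→-1 (≡-25 mod 8), so (4,-25,42)→(4,-1,3)
−g: flip: (4,-1,3)→(3,1,4)
−g: reduced (well bottom): (3,1,4) with a≤c, −a<b≤a
flip sign back: reduced form of g is (-3,-1,-4)
reduced forms (-3, -1, -4) vs (-3, -1, -4) ⇒ equivalent

yes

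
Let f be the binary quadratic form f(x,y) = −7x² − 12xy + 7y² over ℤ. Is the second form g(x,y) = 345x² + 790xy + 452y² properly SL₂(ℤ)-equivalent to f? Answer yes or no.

D₁ = 340, D₂ = 340
river cycle of f (length 14): (7, 12, -7), (-7, 16, 3), (3, 14, -12), (-12, 10, 5), (5, 10, -12), (-12, 14, 3), (3, 16, -7), (-7, 12, 7), (7, 16, -3), (-3, 14, 12), … (4 more)
river cycle of g (length 14): (7, 12, -7), (-7, 16, 3), (3, 14, -12), (-12, 10, 5), (5, 10, -12), (-12, 14, 3), (3, 16, -7), (-7, 12, 7), (7, 16, -3), (-3, 14, 12), … (4 more)
cycles coincide ⇒ equivalent

yes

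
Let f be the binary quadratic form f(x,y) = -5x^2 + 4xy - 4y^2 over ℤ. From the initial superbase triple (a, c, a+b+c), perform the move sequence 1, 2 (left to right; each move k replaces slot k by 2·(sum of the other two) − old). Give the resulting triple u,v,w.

start (-5,-4,-5) = (f(1,0),f(0,1),f(1,1))
replace slot 1: 2·((-4)+(-5)) − (-5) = -13 → (-13,-4,-5)
replace slot 2: 2·((-13)+(-5)) − (-4) = -32 → (-13,-32,-5)

-13,-32,-5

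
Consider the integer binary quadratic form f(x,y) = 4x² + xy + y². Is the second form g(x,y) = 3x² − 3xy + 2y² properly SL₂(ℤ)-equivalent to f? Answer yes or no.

D₁ = -15, D₂ = -15
f: flip: (4,1,1)→(1,-1,4)
f: translate: b→1 (≡-1 mod 2), so (1,-1,4)→(1,1,4)
f: reduced (well bottom): (1,1,4) with a≤c, −a<b≤a
g: translate: b→3 (≡-3 mod 6), so (3,-3,2)→(3,3,2)
g: flip: (3,3,2)→(2,-3,3)
g: translate: b→1 (≡-3 mod 4), so (2,-3,3)→(2,1,2)
g: reduced (well bottom): (2,1,2) with a≤c, −a<b≤a
reduced forms (1, 1, 4) vs (2, 1, 2) ⇒ inequivalent

no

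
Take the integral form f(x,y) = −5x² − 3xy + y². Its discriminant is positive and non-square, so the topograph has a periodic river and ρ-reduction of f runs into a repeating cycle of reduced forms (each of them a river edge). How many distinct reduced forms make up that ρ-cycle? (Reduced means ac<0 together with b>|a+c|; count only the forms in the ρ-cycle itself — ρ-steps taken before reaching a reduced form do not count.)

D = 29, ⌊√D⌋ = 5
descent: ρ → (1,5,-1)  [lands on river]
river: ρ → (-1,5,1)
ρ-cycle length = 2 (tail of 1 descent step not counted)

2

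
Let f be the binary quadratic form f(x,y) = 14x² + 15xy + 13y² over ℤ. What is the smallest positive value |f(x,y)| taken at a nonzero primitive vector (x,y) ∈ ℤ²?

translate: b→-13 (≡15 mod 28), so (14,15,13)→(14,-13,12)
flip: (14,-13,12)→(12,13,14)
translate: b→-11 (≡13 mod 24), so (12,13,14)→(12,-11,13)
reduced (well bottom): (12,-11,13) with a≤c, −a<b≤a
well minimum = a = 12

12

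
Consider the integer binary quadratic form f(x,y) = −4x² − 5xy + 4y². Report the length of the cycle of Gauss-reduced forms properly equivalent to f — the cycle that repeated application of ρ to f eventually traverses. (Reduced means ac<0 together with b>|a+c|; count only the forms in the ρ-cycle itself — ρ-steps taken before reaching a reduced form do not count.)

D = 89, ⌊√D⌋ = 9
descent: ρ → (4,5,-4)  [lands on river]
river: ρ → (-4,3,5)
river: ρ → (5,7,-2)
river: ρ → (-2,9,1)
river: ρ → (1,9,-2)
river: ρ → (-2,7,5)
river: ρ → (5,3,-4)
river: ρ → (-4,5,4)
river: ρ → (4,3,-5)
river: ρ → (-5,7,2)
river: ρ → (2,9,-1)
river: ρ → (-1,9,2)
river: ρ → (2,7,-5)
river: ρ → (-5,3,4)
ρ-cycle length = 14 (tail of 1 descent step not counted)

14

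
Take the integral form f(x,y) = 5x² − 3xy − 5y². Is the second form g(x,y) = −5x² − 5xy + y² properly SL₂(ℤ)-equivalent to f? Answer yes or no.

D₁ = 109, D₂ = 45
discriminants differ ⇒ not SL₂(ℤ)-equivalent

no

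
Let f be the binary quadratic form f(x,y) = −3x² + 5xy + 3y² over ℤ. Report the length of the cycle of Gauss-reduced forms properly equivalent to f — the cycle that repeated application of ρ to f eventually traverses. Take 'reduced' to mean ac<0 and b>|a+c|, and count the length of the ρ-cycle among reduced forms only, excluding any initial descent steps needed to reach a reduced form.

D = 61, ⌊√D⌋ = 7
river: ρ → (3,7,-1)
river: ρ → (-1,7,3)
river: ρ → (3,5,-3)
river: ρ → (-3,7,1)
river: ρ → (1,7,-3)
river: ρ → (-3,5,3)
ρ-cycle length = 6 (tail of 0 descent steps not counted)

6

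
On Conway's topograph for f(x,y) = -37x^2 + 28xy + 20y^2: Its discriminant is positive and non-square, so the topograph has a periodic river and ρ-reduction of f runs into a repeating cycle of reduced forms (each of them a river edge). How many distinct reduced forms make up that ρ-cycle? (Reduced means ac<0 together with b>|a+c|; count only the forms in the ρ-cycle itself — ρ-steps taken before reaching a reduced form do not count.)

D = 3744, ⌊√D⌋ = 61
river: ρ → (20,52,-13)
river: ρ → (-13,52,20)
river: ρ → (20,28,-37)
river: ρ → (-37,46,11)
river: ρ → (11,42,-45)
river: ρ → (-45,48,8)
river: ρ → (8,48,-45)
river: ρ → (-45,42,11)
river: ρ → (11,46,-37)
river: ρ → (-37,28,20)
ρ-cycle length = 10 (tail of 0 descent steps not counted)

10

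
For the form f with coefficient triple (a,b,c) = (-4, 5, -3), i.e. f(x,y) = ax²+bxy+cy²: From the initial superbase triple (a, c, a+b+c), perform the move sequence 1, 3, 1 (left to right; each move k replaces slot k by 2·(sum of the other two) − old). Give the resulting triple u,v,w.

start (-4,-3,-2) = (f(1,0),f(0,1),f(1,1))
replace slot 1: 2·((-3)+(-2)) − (-4) = -6 → (-6,-3,-2)
replace slot 3: 2·((-6)+(-3)) − (-2) = -16 → (-6,-3,-16)
replace slot 1: 2·((-3)+(-16)) − (-6) = -32 → (-32,-3,-16)

-32,-3,-16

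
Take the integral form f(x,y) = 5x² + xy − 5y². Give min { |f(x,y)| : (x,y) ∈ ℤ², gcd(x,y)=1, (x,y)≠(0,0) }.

river: ρ → (-5,9,1)
river: ρ → (1,9,-5)
river: ρ → (-5,1,5)
river: ρ → (5,9,-1)
river: ρ → (-1,9,5)
river: ρ → (5,1,-5)
closes: descent 0, river 6
min |a| on river = 1

1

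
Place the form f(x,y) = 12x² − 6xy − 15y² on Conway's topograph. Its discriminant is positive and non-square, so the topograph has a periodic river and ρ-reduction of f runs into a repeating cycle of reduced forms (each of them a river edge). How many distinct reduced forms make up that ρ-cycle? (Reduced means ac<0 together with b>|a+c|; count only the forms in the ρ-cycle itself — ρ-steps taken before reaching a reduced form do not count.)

D = 756, ⌊√D⌋ = 27
descent: ρ → (-15,6,12)  [lands on river]
river: ρ → (12,18,-9)
river: ρ → (-9,18,12)
river: ρ → (12,6,-15)
river: ρ → (-15,24,3)
river: ρ → (3,24,-15)
ρ-cycle length = 6 (tail of 1 descent step not counted)

6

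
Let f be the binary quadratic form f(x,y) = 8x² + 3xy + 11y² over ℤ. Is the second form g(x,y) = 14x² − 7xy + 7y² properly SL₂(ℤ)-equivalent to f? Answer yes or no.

D₁ = -343, D₂ = -343
f: reduced (well bottom): (8,3,11) with a≤c, −a<b≤a
g: flip: (14,-7,7)→(7,7,14)
g: reduced (well bottom): (7,7,14) with a≤c, −a<b≤a
reduced forms (8, 3, 11) vs (7, 7, 14) ⇒ inequivalent

no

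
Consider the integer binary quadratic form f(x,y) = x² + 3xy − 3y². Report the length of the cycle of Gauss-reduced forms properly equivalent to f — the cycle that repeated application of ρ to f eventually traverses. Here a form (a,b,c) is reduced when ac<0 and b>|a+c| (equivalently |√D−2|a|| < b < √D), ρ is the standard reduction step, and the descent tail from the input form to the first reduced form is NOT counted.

D = 21, ⌊√D⌋ = 4
river: ρ → (-3,3,1)
river: ρ → (1,3,-3)
ρ-cycle length = 2 (tail of 0 descent steps not counted)

2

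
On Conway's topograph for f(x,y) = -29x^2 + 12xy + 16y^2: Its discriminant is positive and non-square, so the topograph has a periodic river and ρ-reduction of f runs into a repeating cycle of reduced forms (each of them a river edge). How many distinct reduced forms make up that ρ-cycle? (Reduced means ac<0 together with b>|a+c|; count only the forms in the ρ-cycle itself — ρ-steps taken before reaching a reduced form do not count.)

D = 2000, ⌊√D⌋ = 44
descent: ρ → (16,20,-25)  [lands on river]
river: ρ → (-25,30,11)
river: ρ → (11,36,-16)
river: ρ → (-16,28,19)
river: ρ → (19,10,-25)
river: ρ → (-25,40,4)
river: ρ → (4,40,-25)
river: ρ → (-25,10,19)
river: ρ → (19,28,-16)
river: ρ → (-16,36,11)
river: ρ → (11,30,-25)
river: ρ → (-25,20,16)
river: ρ → (16,44,-1)
river: ρ → (-1,44,16)
ρ-cycle length = 14 (tail of 1 descent step not counted)

14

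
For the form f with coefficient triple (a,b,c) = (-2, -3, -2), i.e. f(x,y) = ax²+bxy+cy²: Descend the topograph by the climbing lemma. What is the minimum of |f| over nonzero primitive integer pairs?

translate: b→-1 (≡3 mod 4), so (2,3,2)→(2,-1,1)
flip: (2,-1,1)→(1,1,2)
reduced (well bottom): (1,1,2) with a≤c, −a<b≤a
well minimum |f| = |-1| = 1 (negative-definite)

1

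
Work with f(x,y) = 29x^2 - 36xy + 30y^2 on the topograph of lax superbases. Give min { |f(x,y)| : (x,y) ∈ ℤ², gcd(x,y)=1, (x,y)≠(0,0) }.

translate: b→22 (≡-36 mod 58), so (29,-36,30)→(29,22,23)
flip: (29,22,23)→(23,-22,29)
reduced (well bottom): (23,-22,29) with a≤c, −a<b≤a
well minimum = a = 23

23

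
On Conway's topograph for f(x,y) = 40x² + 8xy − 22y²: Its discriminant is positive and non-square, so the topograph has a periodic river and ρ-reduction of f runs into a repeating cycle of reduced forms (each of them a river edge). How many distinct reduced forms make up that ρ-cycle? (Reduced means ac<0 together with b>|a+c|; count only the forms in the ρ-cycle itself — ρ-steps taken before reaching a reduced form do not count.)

D = 3584, ⌊√D⌋ = 59
descent: ρ → (-22,36,26)  [lands on river]
river: ρ → (26,16,-32)
river: ρ → (-32,48,10)
river: ρ → (10,52,-22)
ρ-cycle length = 4 (tail of 1 descent step not counted)

4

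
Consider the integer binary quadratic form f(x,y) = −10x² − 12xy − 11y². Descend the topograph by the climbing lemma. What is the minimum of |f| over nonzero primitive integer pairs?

translate: b→-8 (≡12 mod 20), so (10,12,11)→(10,-8,9)
flip: (10,-8,9)→(9,8,10)
reduced (well bottom): (9,8,10) with a≤c, −a<b≤a
well minimum |f| = |-9| = 9 (negative-definite)

9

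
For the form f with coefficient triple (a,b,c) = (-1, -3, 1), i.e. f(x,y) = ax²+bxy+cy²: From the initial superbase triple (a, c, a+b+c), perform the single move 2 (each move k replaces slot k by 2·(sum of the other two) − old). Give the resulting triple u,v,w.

start (-1,1,-3) = (f(1,0),f(0,1),f(1,1))
replace slot 2: 2·((-1)+(-3)) − 1 = -9 → (-1,-9,-3)

-1,-9,-3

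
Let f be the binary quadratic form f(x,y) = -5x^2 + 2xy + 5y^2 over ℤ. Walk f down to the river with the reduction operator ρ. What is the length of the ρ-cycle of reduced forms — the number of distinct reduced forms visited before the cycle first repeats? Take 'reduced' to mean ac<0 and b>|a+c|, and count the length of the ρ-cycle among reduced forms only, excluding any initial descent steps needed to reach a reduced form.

D = 104, ⌊√D⌋ = 10
river: ρ → (5,8,-2)
river: ρ → (-2,8,5)
river: ρ → (5,2,-5)
river: ρ → (-5,8,2)
river: ρ → (2,8,-5)
river: ρ → (-5,2,5)
ρ-cycle length = 6 (tail of 0 descent steps not counted)

6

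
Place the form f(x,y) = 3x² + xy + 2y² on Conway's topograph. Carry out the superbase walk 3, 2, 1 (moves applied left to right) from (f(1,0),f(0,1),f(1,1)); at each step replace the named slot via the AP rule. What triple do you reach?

start (3,2,6) = (f(1,0),f(0,1),f(1,1))
replace slot 3: 2·(3+2) − 6 = 4 → (3,2,4)
replace slot 2: 2·(3+4) − 2 = 12 → (3,12,4)
replace slot 1: 2·(12+4) − 3 = 29 → (29,12,4)

29,12,4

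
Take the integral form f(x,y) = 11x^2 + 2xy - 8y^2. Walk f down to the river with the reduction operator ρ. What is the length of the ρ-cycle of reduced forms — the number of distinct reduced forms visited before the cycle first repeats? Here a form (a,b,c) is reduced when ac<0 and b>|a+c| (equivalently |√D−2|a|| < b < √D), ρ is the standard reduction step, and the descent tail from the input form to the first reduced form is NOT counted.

D = 356, ⌊√D⌋ = 18
descent: ρ → (-8,14,5)  [lands on river]
river: ρ → (5,16,-5)
river: ρ → (-5,14,8)
river: ρ → (8,18,-1)
river: ρ → (-1,18,8)
river: ρ → (8,14,-5)
river: ρ → (-5,16,5)
river: ρ → (5,14,-8)
river: ρ → (-8,18,1)
river: ρ → (1,18,-8)
ρ-cycle length = 10 (tail of 1 descent step not counted)

10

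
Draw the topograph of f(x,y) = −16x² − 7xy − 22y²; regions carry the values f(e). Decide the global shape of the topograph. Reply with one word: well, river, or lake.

D = b²−4ac = (-7)² − 4·(-16)·(-22) = -1359
D < 0 ⇒ definite ⇒ every region one sign ⇒ single well

well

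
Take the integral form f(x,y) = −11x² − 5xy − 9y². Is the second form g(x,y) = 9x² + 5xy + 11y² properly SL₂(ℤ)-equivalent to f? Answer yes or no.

D₁ = -371, D₂ = -371
f is negative-definite; reduce −f:
−f: flip: (11,5,9)→(9,-5,11)
−f: reduced (well bottom): (9,-5,11) with a≤c, −a<b≤a
flip sign back: reduced form of f is (-9,5,-11)
g: reduced (well bottom): (9,5,11) with a≤c, −a<b≤a
reduced forms (-9, 5, -11) vs (9, 5, 11) ⇒ inequivalent

no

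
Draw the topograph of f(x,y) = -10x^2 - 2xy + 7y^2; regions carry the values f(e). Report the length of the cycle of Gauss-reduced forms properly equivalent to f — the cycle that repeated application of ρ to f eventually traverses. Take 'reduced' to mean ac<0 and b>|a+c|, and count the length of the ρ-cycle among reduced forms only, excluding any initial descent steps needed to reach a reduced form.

D = 284, ⌊√D⌋ = 16
descent: ρ → (7,16,-1)  [lands on river]
river: ρ → (-1,16,7)
river: ρ → (7,12,-5)
river: ρ → (-5,8,11)
river: ρ → (11,14,-2)
river: ρ → (-2,14,11)
river: ρ → (11,8,-5)
river: ρ → (-5,12,7)
ρ-cycle length = 8 (tail of 1 descent step not counted)

8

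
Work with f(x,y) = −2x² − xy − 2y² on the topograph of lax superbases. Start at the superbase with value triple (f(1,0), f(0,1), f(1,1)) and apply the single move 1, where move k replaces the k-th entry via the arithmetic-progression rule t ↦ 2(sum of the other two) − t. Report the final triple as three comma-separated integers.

start (-2,-2,-5) = (f(1,0),f(0,1),f(1,1))
replace slot 1: 2·((-2)+(-5)) − (-2) = -12 → (-12,-2,-5)

-12,-2,-5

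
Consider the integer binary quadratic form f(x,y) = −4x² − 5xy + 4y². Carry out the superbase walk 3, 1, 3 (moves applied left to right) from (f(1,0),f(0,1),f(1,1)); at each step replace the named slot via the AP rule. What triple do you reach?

start (-4,4,-5) = (f(1,0),f(0,1),f(1,1))
replace slot 3: 2·((-4)+4) − (-5) = 5 → (-4,4,5)
replace slot 1: 2·(4+5) − (-4) = 22 → (22,4,5)
replace slot 3: 2·(22+4) − 5 = 47 → (22,4,47)

22,4,47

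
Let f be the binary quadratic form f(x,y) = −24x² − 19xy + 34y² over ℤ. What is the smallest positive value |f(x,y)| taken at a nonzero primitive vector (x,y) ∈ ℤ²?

descent: ρ → (34,19,-24)  [lands on river]
river: ρ → (-24,29,29)
river: ρ → (29,29,-24)
river: ρ → (-24,19,34)
river: ρ → (34,49,-9)
river: ρ → (-9,59,4)
river: ρ → (4,53,-51)
river: ρ → (-51,49,6)
river: ρ → (6,59,-6)
river: ρ → (-6,49,51)
river: ρ → (51,53,-4)
river: ρ → (-4,59,9)
river: ρ → (9,49,-34)
river: ρ → (-34,19,24)
river: ρ → (24,29,-29)
river: ρ → (-29,29,24)
river: ρ → (24,19,-34)
river: ρ → (-34,49,9)
river: ρ → (9,59,-4)
river: ρ → (-4,53,51)
river: ρ → (51,49,-6)
river: ρ → (-6,59,6)
river: ρ → (6,49,-51)
river: ρ → (-51,53,4)
river: ρ → (4,59,-9)
river: ρ → (-9,49,34)
closes: descent 1, river 26
min |a| on river = 4

4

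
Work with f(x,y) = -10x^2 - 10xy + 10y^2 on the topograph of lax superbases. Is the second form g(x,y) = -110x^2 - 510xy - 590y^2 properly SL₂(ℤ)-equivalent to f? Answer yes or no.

D₁ = 500, D₂ = 500
river cycle of f (length 2): (10, 10, -10), (-10, 10, 10)
river cycle of g (length 2): (-10, 10, 10), (10, 10, -10)
cycles coincide ⇒ equivalent

yes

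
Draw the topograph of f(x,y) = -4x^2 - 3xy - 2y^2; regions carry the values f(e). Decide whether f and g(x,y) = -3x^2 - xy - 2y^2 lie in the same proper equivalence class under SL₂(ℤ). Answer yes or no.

D₁ = -23, D₂ = -23
f is negative-definite; reduce −f:
−f: flip: (4,3,2)→(2,-3,4)
−f: translate: b→1 (≡-3 mod 4), so (2,-3,4)→(2,1,3)
−f: reduced (well bottom): (2,1,3) with a≤c, −a<b≤a
flip sign back: reduced form of f is (-2,-1,-3)
g is negative-definite; reduce −g:
−g: flip: (3,1,2)→(2,-1,3)
−g: reduced (well bottom): (2,-1,3) with a≤c, −a<b≤a
flip sign back: reduced form of g is (-2,1,-3)
reduced forms (-2, -1, -3) vs (-2, 1, -3) ⇒ inequivalent

no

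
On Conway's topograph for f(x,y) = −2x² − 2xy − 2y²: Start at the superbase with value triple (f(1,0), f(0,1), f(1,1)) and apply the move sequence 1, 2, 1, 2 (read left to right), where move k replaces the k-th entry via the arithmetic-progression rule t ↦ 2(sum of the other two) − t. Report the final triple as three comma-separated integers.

start (-2,-2,-6) = (f(1,0),f(0,1),f(1,1))
replace slot 1: 2·((-2)+(-6)) − (-2) = -14 → (-14,-2,-6)
replace slot 2: 2·((-14)+(-6)) − (-2) = -38 → (-14,-38,-6)
replace slot 1: 2·((-38)+(-6)) − (-14) = -74 → (-74,-38,-6)
replace slot 2: 2·((-74)+(-6)) − (-38) = -122 → (-74,-122,-6)

-74,-122,-6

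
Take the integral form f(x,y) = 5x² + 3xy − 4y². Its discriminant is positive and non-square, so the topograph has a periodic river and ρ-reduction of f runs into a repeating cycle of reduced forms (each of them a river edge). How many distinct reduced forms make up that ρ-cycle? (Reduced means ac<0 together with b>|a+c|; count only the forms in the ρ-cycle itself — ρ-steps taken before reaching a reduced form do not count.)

D = 89, ⌊√D⌋ = 9
river: ρ → (-4,5,4)
river: ρ → (4,3,-5)
river: ρ → (-5,7,2)
river: ρ → (2,9,-1)
river: ρ → (-1,9,2)
river: ρ → (2,7,-5)
river: ρ → (-5,3,4)
river: ρ → (4,5,-4)
river: ρ → (-4,3,5)
river: ρ → (5,7,-2)
river: ρ → (-2,9,1)
river: ρ → (1,9,-2)
river: ρ → (-2,7,5)
river: ρ → (5,3,-4)
ρ-cycle length = 14 (tail of 0 descent steps not counted)

14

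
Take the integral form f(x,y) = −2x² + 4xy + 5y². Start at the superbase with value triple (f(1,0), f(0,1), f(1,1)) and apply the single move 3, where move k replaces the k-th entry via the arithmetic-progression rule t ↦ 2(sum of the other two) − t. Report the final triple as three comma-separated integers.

start (-2,5,7) = (f(1,0),f(0,1),f(1,1))
replace slot 3: 2·((-2)+5) − 7 = -1 → (-2,5,-1)

-2,5,-1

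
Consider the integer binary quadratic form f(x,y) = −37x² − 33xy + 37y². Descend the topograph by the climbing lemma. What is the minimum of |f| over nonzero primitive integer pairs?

descent: ρ → (37,33,-37)  [lands on river]
river: ρ → (-37,41,33)
river: ρ → (33,25,-45)
river: ρ → (-45,65,13)
river: ρ → (13,65,-45)
river: ρ → (-45,25,33)
river: ρ → (33,41,-37)
river: ρ → (-37,33,37)
river: ρ → (37,41,-33)
river: ρ → (-33,25,45)
river: ρ → (45,65,-13)
river: ρ → (-13,65,45)
river: ρ → (45,25,-33)
river: ρ → (-33,41,37)
closes: descent 1, river 14
min |a| on river = 13

13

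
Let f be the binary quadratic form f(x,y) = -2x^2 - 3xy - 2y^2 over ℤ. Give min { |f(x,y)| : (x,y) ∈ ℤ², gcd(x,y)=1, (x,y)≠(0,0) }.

translate: b→-1 (≡3 mod 4), so (2,3,2)→(2,-1,1)
flip: (2,-1,1)→(1,1,2)
reduced (well bottom): (1,1,2) with a≤c, −a<b≤a
well minimum |f| = |-1| = 1 (negative-definite)

1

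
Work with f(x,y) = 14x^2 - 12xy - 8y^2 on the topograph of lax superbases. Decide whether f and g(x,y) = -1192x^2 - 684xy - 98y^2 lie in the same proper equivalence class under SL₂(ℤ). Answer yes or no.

D₁ = 592, D₂ = 592
river cycle of f (length 6): (-8, 12, 14), (14, 16, -6), (-6, 20, 8), (8, 12, -14), (-14, 16, 6), (6, 20, -8)
river cycle of g (length 6): (6, 20, -8), (-8, 12, 14), (14, 16, -6), (-6, 20, 8), (8, 12, -14), (-14, 16, 6)
cycles coincide ⇒ equivalent

yes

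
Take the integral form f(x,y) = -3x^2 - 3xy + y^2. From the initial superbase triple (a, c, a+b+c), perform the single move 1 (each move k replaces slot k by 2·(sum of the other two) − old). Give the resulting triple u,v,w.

start (-3,1,-5) = (f(1,0),f(0,1),f(1,1))
replace slot 1: 2·(1+(-5)) − (-3) = -5 → (-5,1,-5)

-5,1,-5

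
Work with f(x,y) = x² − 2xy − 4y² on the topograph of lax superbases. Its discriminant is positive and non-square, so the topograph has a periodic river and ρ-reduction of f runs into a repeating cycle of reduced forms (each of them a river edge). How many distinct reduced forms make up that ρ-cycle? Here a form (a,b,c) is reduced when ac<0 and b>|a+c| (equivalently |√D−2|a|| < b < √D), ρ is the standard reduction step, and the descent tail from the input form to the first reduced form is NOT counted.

D = 20, ⌊√D⌋ = 4
descent: ρ → (-4,2,1)
descent: ρ → (1,4,-1)  [lands on river]
river: ρ → (-1,4,1)
ρ-cycle length = 2 (tail of 2 descent steps not counted)

2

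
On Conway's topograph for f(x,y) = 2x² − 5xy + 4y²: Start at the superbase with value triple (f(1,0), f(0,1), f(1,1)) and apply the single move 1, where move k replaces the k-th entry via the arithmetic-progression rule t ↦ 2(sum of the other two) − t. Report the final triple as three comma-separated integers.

start (2,4,1) = (f(1,0),f(0,1),f(1,1))
replace slot 1: 2·(4+1) − 2 = 8 → (8,4,1)

8,4,1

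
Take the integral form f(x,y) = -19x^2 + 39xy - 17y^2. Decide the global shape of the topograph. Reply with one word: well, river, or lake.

D = b²−4ac = 39² − 4·(-19)·(-17) = 229
D > 0 non-square ⇒ indefinite ⇒ periodic river

river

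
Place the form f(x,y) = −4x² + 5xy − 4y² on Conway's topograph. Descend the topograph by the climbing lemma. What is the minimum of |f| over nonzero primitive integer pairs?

translate: b→3 (≡-5 mod 8), so (4,-5,4)→(4,3,3)
flip: (4,3,3)→(3,-3,4)
translate: b→3 (≡-3 mod 6), so (3,-3,4)→(3,3,4)
reduced (well bottom): (3,3,4) with a≤c, −a<b≤a
well minimum |f| = |-3| = 3 (negative-definite)

3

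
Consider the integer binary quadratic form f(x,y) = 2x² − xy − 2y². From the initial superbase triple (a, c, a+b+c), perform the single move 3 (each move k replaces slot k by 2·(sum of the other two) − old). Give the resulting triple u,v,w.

start (2,-2,-1) = (f(1,0),f(0,1),f(1,1))
replace slot 3: 2·(2+(-2)) − (-1) = 1 → (2,-2,1)

2,-2,1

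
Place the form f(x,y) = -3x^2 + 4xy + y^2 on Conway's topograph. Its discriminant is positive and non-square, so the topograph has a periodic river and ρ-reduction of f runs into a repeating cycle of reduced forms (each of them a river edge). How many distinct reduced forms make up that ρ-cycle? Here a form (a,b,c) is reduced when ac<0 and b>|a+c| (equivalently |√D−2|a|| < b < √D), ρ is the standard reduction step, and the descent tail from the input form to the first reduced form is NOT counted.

D = 28, ⌊√D⌋ = 5
river: ρ → (1,4,-3)
river: ρ → (-3,2,2)
river: ρ → (2,2,-3)
river: ρ → (-3,4,1)
ρ-cycle length = 4 (tail of 0 descent steps not counted)

4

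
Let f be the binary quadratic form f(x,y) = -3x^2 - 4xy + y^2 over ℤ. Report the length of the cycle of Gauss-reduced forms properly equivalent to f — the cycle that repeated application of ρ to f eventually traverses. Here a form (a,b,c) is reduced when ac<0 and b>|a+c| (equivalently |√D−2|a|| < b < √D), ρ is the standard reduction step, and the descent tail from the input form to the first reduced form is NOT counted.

D = 28, ⌊√D⌋ = 5
descent: ρ → (1,4,-3)  [lands on river]
river: ρ → (-3,2,2)
river: ρ → (2,2,-3)
river: ρ → (-3,4,1)
ρ-cycle length = 4 (tail of 1 descent step not counted)

4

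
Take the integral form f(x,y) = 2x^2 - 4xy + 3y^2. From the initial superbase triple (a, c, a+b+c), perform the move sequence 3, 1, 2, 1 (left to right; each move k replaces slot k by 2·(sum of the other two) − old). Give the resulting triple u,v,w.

start (2,3,1) = (f(1,0),f(0,1),f(1,1))
replace slot 3: 2·(2+3) − 1 = 9 → (2,3,9)
replace slot 1: 2·(3+9) − 2 = 22 → (22,3,9)
replace slot 2: 2·(22+9) − 3 = 59 → (22,59,9)
replace slot 1: 2·(59+9) − 22 = 114 → (114,59,9)

114,59,9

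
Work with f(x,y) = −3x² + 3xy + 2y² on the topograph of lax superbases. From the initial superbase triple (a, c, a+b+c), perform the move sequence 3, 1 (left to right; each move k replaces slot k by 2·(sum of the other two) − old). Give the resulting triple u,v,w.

start (-3,2,2) = (f(1,0),f(0,1),f(1,1))
replace slot 3: 2·((-3)+2) − 2 = -4 → (-3,2,-4)
replace slot 1: 2·(2+(-4)) − (-3) = -1 → (-1,2,-4)

-1,2,-4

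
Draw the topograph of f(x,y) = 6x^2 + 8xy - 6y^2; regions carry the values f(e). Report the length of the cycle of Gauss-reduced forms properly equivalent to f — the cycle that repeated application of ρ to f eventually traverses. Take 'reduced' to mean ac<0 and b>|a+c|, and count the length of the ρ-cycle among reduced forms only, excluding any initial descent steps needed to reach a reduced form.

D = 208, ⌊√D⌋ = 14
river: ρ → (-6,4,8)
river: ρ → (8,12,-2)
river: ρ → (-2,12,8)
river: ρ → (8,4,-6)
river: ρ → (-6,8,6)
river: ρ → (6,4,-8)
river: ρ → (-8,12,2)
river: ρ → (2,12,-8)
river: ρ → (-8,4,6)
river: ρ → (6,8,-6)
ρ-cycle length = 10 (tail of 0 descent steps not counted)

10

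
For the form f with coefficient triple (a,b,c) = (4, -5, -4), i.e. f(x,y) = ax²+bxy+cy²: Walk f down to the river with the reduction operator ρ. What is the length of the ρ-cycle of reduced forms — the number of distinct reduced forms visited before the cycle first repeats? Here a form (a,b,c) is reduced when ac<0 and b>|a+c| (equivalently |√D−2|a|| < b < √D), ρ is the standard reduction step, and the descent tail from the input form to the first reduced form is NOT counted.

D = 89, ⌊√D⌋ = 9
descent: ρ → (-4,5,4)  [lands on river]
river: ρ → (4,3,-5)
river: ρ → (-5,7,2)
river: ρ → (2,9,-1)
river: ρ → (-1,9,2)
river: ρ → (2,7,-5)
river: ρ → (-5,3,4)
river: ρ → (4,5,-4)
river: ρ → (-4,3,5)
river: ρ → (5,7,-2)
river: ρ → (-2,9,1)
river: ρ → (1,9,-2)
river: ρ → (-2,7,5)
river: ρ → (5,3,-4)
ρ-cycle length = 14 (tail of 1 descent step not counted)

14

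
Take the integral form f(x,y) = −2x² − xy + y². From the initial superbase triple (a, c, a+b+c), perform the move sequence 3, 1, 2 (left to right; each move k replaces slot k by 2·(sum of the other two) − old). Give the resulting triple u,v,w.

start (-2,1,-2) = (f(1,0),f(0,1),f(1,1))
replace slot 3: 2·((-2)+1) − (-2) = 0 → (-2,1,0)
replace slot 1: 2·(1+0) − (-2) = 4 → (4,1,0)
replace slot 2: 2·(4+0) − 1 = 7 → (4,7,0)

4,7,0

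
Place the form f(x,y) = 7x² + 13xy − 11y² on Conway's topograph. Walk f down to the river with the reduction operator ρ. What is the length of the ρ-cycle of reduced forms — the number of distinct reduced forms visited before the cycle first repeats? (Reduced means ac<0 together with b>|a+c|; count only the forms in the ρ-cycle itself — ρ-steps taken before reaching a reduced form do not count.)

D = 477, ⌊√D⌋ = 21
river: ρ → (-11,9,9)
river: ρ → (9,9,-11)
river: ρ → (-11,13,7)
river: ρ → (7,15,-9)
river: ρ → (-9,21,1)
river: ρ → (1,21,-9)
river: ρ → (-9,15,7)
river: ρ → (7,13,-11)
ρ-cycle length = 8 (tail of 0 descent steps not counted)

8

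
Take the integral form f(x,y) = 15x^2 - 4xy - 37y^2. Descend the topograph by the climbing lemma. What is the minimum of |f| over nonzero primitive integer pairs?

descent: ρ → (-37,4,15)
descent: ρ → (15,26,-26)  [lands on river]
river: ρ → (-26,26,15)
river: ρ → (15,34,-18)
river: ρ → (-18,38,11)
river: ρ → (11,28,-33)
river: ρ → (-33,38,6)
river: ρ → (6,46,-5)
river: ρ → (-5,44,15)
river: ρ → (15,46,-2)
river: ρ → (-2,46,15)
river: ρ → (15,44,-5)
river: ρ → (-5,46,6)
river: ρ → (6,38,-33)
river: ρ → (-33,28,11)
river: ρ → (11,38,-18)
river: ρ → (-18,34,15)
closes: descent 2, river 16
min |a| on river = 2

2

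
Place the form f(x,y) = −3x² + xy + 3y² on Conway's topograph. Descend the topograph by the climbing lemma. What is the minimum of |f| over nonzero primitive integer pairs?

river: ρ → (3,5,-1)
river: ρ → (-1,5,3)
river: ρ → (3,1,-3)
river: ρ → (-3,5,1)
river: ρ → (1,5,-3)
river: ρ → (-3,1,3)
closes: descent 0, river 6
min |a| on river = 1

1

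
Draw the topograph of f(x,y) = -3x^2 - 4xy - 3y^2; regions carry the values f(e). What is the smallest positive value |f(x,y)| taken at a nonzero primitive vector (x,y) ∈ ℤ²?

translate: b→-2 (≡4 mod 6), so (3,4,3)→(3,-2,2)
flip: (3,-2,2)→(2,2,3)
reduced (well bottom): (2,2,3) with a≤c, −a<b≤a
well minimum |f| = |-2| = 2 (negative-definite)

2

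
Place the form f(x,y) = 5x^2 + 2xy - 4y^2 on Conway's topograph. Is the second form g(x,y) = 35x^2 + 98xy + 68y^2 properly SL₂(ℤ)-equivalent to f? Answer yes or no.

D₁ = 84, D₂ = 84
river cycle of f (length 6): (-4, 6, 3), (3, 6, -4), (-4, 2, 5), (5, 8, -1), (-1, 8, 5), (5, 2, -4)
river cycle of g (length 6): (5, 2, -4), (-4, 6, 3), (3, 6, -4), (-4, 2, 5), (5, 8, -1), (-1, 8, 5)
cycles coincide ⇒ equivalent

yes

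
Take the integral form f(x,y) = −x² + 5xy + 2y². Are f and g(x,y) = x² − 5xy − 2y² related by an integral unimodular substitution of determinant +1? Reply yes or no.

D₁ = 33, D₂ = 33
river cycle of f (length 4): (2, 3, -3), (-3, 3, 2), (2, 5, -1), (-1, 5, 2)
river cycle of g (length 4): (-2, 5, 1), (1, 5, -2), (-2, 3, 3), (3, 3, -2)
cycles differ ⇒ inequivalent

no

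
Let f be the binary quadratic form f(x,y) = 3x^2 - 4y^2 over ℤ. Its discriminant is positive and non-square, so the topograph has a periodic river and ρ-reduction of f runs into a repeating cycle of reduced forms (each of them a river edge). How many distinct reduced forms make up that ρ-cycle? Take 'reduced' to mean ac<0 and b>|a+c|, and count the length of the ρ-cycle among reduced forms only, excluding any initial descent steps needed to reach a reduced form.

D = 48, ⌊√D⌋ = 6
descent: ρ → (-4,0,3)
descent: ρ → (3,6,-1)  [lands on river]
river: ρ → (-1,6,3)
ρ-cycle length = 2 (tail of 2 descent steps not counted)

2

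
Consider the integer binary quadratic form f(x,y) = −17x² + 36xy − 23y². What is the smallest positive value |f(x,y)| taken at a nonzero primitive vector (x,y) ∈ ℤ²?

translate: b→-2 (≡-36 mod 34), so (17,-36,23)→(17,-2,4)
flip: (17,-2,4)→(4,2,17)
reduced (well bottom): (4,2,17) with a≤c, −a<b≤a
well minimum |f| = |-4| = 4 (negative-definite)

4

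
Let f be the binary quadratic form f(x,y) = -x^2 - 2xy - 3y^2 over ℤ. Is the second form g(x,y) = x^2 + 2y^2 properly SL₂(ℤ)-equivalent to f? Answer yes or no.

D₁ = -8, D₂ = -8
f is negative-definite; reduce −f:
−f: translate: b→0 (≡2 mod 2), so (1,2,3)→(1,0,2)
−f: reduced (well bottom): (1,0,2) with a≤c, −a<b≤a
flip sign back: reduced form of f is (-1,0,-2)
g: reduced (well bottom): (1,0,2) with a≤c, −a<b≤a
reduced forms (-1, 0, -2) vs (1, 0, 2) ⇒ inequivalent

no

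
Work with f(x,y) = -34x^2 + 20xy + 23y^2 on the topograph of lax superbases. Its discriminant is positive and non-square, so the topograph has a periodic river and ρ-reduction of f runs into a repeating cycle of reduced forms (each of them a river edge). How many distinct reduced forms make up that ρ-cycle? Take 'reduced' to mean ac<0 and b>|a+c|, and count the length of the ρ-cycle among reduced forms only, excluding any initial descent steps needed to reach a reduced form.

D = 3528, ⌊√D⌋ = 59
river: ρ → (23,26,-31)
river: ρ → (-31,36,18)
river: ρ → (18,36,-31)
river: ρ → (-31,26,23)
river: ρ → (23,20,-34)
river: ρ → (-34,48,9)
river: ρ → (9,42,-49)
river: ρ → (-49,56,2)
river: ρ → (2,56,-49)
river: ρ → (-49,42,9)
river: ρ → (9,48,-34)
river: ρ → (-34,20,23)
ρ-cycle length = 12 (tail of 0 descent steps not counted)

12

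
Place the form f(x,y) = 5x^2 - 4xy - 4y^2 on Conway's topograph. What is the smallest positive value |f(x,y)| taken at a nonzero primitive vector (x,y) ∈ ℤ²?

descent: ρ → (-4,4,5)  [lands on river]
river: ρ → (5,6,-3)
river: ρ → (-3,6,5)
river: ρ → (5,4,-4)
closes: descent 1, river 4
min |a| on river = 3

3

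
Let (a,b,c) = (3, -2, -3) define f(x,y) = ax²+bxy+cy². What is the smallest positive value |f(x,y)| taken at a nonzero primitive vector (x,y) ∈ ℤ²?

descent: ρ → (-3,2,3)  [lands on river]
river: ρ → (3,4,-2)
river: ρ → (-2,4,3)
river: ρ → (3,2,-3)
river: ρ → (-3,4,2)
river: ρ → (2,4,-3)
closes: descent 1, river 6
min |a| on river = 2

2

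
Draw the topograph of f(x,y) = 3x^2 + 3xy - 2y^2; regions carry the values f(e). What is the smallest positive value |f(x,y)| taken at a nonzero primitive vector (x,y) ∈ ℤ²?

river: ρ → (-2,5,1)
river: ρ → (1,5,-2)
river: ρ → (-2,3,3)
river: ρ → (3,3,-2)
closes: descent 0, river 4
min |a| on river = 1

1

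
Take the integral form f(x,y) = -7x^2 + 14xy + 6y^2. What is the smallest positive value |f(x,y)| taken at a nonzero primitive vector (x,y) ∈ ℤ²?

river: ρ → (6,10,-11)
river: ρ → (-11,12,5)
river: ρ → (5,18,-2)
river: ρ → (-2,18,5)
river: ρ → (5,12,-11)
river: ρ → (-11,10,6)
river: ρ → (6,14,-7)
river: ρ → (-7,14,6)
closes: descent 0, river 8
min |a| on river = 2

2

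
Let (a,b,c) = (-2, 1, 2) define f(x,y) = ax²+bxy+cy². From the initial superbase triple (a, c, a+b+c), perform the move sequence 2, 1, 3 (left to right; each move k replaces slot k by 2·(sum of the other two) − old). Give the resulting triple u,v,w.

start (-2,2,1) = (f(1,0),f(0,1),f(1,1))
replace slot 2: 2·((-2)+1) − 2 = -4 → (-2,-4,1)
replace slot 1: 2·((-4)+1) − (-2) = -4 → (-4,-4,1)
replace slot 3: 2·((-4)+(-4)) − 1 = -17 → (-4,-4,-17)

-4,-4,-17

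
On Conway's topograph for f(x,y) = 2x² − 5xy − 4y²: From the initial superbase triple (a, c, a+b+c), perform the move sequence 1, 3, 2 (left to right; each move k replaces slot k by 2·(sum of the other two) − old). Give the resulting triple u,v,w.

start (2,-4,-7) = (f(1,0),f(0,1),f(1,1))
replace slot 1: 2·((-4)+(-7)) − 2 = -24 → (-24,-4,-7)
replace slot 3: 2·((-24)+(-4)) − (-7) = -49 → (-24,-4,-49)
replace slot 2: 2·((-24)+(-49)) − (-4) = -142 → (-24,-142,-49)

-24,-142,-49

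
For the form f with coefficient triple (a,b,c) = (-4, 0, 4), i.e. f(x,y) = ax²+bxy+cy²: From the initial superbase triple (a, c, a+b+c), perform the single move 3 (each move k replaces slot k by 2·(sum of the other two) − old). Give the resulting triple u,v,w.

start (-4,4,0) = (f(1,0),f(0,1),f(1,1))
replace slot 3: 2·((-4)+4) − 0 = 0 → (-4,4,0)

-4,4,0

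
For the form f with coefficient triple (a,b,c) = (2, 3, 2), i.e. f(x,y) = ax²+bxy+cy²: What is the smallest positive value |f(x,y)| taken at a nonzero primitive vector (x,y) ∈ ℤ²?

translate: b→-1 (≡3 mod 4), so (2,3,2)→(2,-1,1)
flip: (2,-1,1)→(1,1,2)
reduced (well bottom): (1,1,2) with a≤c, −a<b≤a
well minimum = a = 1

1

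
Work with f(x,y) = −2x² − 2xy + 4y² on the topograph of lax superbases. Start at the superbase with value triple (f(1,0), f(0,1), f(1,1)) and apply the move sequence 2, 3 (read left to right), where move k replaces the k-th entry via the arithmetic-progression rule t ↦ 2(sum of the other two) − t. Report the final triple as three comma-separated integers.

start (-2,4,0) = (f(1,0),f(0,1),f(1,1))
replace slot 2: 2·((-2)+0) − 4 = -8 → (-2,-8,0)
replace slot 3: 2·((-2)+(-8)) − 0 = -20 → (-2,-8,-20)

-2,-8,-20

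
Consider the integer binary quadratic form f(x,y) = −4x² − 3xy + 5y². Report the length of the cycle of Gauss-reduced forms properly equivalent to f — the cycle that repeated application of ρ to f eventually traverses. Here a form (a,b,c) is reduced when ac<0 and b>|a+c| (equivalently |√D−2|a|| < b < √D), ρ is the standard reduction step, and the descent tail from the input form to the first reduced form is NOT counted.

D = 89, ⌊√D⌋ = 9
descent: ρ → (5,3,-4)  [lands on river]
river: ρ → (-4,5,4)
river: ρ → (4,3,-5)
river: ρ → (-5,7,2)
river: ρ → (2,9,-1)
river: ρ → (-1,9,2)
river: ρ → (2,7,-5)
river: ρ → (-5,3,4)
river: ρ → (4,5,-4)
river: ρ → (-4,3,5)
river: ρ → (5,7,-2)
river: ρ → (-2,9,1)
river: ρ → (1,9,-2)
river: ρ → (-2,7,5)
ρ-cycle length = 14 (tail of 1 descent step not counted)

14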